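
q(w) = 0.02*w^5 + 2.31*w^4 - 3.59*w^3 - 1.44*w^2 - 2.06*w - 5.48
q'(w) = 0.1*w^4 + 9.24*w^3 - 10.77*w^2 - 2.88*w - 2.06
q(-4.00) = 780.36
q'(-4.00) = -728.62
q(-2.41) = 117.67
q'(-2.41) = -183.64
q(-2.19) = 81.96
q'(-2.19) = -142.16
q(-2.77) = 198.21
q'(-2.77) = -267.22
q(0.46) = -6.98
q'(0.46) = -4.76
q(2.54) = 19.43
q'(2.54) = 76.72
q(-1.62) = 25.03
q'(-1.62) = -64.25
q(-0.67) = -3.20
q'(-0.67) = -7.72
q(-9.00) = 16488.46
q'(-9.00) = -6928.37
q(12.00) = 46435.72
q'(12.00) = 16452.82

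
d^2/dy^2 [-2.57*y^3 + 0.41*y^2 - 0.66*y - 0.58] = 0.82 - 15.42*y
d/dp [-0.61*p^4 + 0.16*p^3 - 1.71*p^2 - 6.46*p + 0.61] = -2.44*p^3 + 0.48*p^2 - 3.42*p - 6.46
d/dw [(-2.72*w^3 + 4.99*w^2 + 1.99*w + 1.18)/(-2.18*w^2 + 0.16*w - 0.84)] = (5.9296*w^4 - 0.870400000000004*w^3 + 11.991*w^2 - 3.2384*w - 1.8604)/(4.7524*w^4 - 0.6976*w^3 + 3.688*w^2 - 0.2688*w + 0.7056)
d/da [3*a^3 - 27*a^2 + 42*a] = 9*a^2 - 54*a + 42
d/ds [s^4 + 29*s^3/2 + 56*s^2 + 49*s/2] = 4*s^3 + 87*s^2/2 + 112*s + 49/2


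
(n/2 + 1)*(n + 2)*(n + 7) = n^3/2 + 11*n^2/2 + 16*n + 14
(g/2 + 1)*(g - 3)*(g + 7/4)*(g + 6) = g^4/2 + 27*g^3/8 - 13*g^2/8 - 57*g/2 - 63/2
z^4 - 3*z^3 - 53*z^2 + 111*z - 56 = (z - 8)*(z - 1)^2*(z + 7)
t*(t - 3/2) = t^2 - 3*t/2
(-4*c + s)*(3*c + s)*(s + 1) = -12*c^2*s - 12*c^2 - c*s^2 - c*s + s^3 + s^2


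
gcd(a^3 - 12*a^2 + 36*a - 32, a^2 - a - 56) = a - 8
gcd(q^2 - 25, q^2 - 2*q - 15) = q - 5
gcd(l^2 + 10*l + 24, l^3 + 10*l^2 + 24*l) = l^2 + 10*l + 24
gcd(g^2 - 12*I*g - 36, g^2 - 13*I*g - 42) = g - 6*I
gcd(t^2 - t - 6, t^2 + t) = 1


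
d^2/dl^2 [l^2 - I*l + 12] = 2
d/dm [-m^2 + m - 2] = 1 - 2*m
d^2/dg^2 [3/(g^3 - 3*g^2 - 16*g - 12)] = 6*(3*(1 - g)*(-g^3 + 3*g^2 + 16*g + 12) - (-3*g^2 + 6*g + 16)^2)/(-g^3 + 3*g^2 + 16*g + 12)^3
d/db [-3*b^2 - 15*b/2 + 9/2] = -6*b - 15/2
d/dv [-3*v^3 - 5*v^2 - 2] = v*(-9*v - 10)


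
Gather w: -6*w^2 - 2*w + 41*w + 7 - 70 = -6*w^2 + 39*w - 63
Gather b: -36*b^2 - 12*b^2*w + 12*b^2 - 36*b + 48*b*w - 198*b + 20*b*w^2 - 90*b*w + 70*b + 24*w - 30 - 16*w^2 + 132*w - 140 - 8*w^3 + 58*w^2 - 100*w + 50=b^2*(-12*w - 24) + b*(20*w^2 - 42*w - 164) - 8*w^3 + 42*w^2 + 56*w - 120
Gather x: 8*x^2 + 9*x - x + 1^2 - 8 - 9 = 8*x^2 + 8*x - 16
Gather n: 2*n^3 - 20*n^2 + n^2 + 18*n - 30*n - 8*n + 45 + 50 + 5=2*n^3 - 19*n^2 - 20*n + 100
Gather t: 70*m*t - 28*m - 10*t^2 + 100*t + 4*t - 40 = -28*m - 10*t^2 + t*(70*m + 104) - 40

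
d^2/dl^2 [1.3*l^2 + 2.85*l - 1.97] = 2.60000000000000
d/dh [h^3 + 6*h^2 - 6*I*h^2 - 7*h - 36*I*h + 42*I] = 3*h^2 + 12*h*(1 - I) - 7 - 36*I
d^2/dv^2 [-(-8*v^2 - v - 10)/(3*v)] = 20/(3*v^3)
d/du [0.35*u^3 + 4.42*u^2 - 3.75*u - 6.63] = 1.05*u^2 + 8.84*u - 3.75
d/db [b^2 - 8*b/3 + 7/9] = 2*b - 8/3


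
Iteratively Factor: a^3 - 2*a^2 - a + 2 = (a - 2)*(a^2 - 1) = (a - 2)*(a - 1)*(a + 1)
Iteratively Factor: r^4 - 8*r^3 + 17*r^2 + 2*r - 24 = (r + 1)*(r^3 - 9*r^2 + 26*r - 24) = (r - 3)*(r + 1)*(r^2 - 6*r + 8) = (r - 4)*(r - 3)*(r + 1)*(r - 2)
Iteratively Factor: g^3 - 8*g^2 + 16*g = (g - 4)*(g^2 - 4*g) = g*(g - 4)*(g - 4)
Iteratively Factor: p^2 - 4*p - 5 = (p - 5)*(p + 1)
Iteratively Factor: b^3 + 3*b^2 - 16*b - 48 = (b + 3)*(b^2 - 16) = (b - 4)*(b + 3)*(b + 4)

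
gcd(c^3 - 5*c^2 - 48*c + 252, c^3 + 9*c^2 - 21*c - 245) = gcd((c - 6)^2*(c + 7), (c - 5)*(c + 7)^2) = c + 7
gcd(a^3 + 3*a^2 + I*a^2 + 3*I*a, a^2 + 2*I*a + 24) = 1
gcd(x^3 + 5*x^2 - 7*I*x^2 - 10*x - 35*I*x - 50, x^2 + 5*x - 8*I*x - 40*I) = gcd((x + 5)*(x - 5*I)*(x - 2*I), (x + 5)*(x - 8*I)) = x + 5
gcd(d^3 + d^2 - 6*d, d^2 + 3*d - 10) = d - 2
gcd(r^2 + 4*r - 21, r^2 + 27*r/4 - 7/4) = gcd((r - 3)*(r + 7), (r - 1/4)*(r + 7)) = r + 7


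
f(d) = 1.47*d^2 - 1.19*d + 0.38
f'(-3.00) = -10.01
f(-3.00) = 17.18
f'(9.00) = 25.27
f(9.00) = 108.74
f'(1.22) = 2.40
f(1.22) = 1.12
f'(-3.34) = -11.01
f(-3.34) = 20.75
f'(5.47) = 14.89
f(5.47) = 37.85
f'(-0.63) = -3.04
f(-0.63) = 1.71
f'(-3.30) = -10.89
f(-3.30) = 20.32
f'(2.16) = 5.16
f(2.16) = 4.67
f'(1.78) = 4.04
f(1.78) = 2.92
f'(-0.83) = -3.63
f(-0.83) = 2.38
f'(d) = 2.94*d - 1.19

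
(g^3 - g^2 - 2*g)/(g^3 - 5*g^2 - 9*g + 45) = g*(g^2 - g - 2)/(g^3 - 5*g^2 - 9*g + 45)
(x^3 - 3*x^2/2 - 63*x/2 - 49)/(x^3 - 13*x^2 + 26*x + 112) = (x + 7/2)/(x - 8)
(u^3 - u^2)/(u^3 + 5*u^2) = (u - 1)/(u + 5)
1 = 1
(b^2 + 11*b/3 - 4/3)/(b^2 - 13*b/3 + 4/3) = (b + 4)/(b - 4)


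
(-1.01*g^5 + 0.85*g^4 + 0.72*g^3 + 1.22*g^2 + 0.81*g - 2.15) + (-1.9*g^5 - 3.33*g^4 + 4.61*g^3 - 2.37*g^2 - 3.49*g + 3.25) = -2.91*g^5 - 2.48*g^4 + 5.33*g^3 - 1.15*g^2 - 2.68*g + 1.1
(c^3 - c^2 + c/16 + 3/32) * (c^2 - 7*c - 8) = c^5 - 8*c^4 - 15*c^3/16 + 245*c^2/32 - 37*c/32 - 3/4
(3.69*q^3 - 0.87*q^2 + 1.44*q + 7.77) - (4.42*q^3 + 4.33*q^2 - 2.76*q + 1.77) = -0.73*q^3 - 5.2*q^2 + 4.2*q + 6.0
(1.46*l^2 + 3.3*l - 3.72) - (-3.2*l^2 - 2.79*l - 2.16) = 4.66*l^2 + 6.09*l - 1.56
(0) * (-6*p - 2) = 0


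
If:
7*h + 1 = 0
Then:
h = -1/7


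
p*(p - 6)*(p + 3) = p^3 - 3*p^2 - 18*p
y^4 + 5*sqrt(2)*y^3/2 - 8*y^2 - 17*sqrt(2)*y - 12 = (y - 2*sqrt(2))*(y + sqrt(2)/2)*(y + sqrt(2))*(y + 3*sqrt(2))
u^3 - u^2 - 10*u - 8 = (u - 4)*(u + 1)*(u + 2)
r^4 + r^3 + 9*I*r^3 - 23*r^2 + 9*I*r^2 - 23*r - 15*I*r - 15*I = (r + 1)*(r + I)*(r + 3*I)*(r + 5*I)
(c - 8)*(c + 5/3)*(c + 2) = c^3 - 13*c^2/3 - 26*c - 80/3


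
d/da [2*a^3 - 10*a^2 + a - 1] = 6*a^2 - 20*a + 1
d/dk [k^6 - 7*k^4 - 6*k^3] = k^2*(6*k^3 - 28*k - 18)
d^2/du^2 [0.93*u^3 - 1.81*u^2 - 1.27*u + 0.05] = 5.58*u - 3.62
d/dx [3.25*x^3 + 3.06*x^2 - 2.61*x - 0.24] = 9.75*x^2 + 6.12*x - 2.61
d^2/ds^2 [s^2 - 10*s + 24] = 2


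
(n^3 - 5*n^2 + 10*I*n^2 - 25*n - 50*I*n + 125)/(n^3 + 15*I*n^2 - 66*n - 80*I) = (n^2 + 5*n*(-1 + I) - 25*I)/(n^2 + 10*I*n - 16)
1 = 1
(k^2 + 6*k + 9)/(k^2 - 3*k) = (k^2 + 6*k + 9)/(k*(k - 3))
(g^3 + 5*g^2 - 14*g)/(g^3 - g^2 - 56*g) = (g - 2)/(g - 8)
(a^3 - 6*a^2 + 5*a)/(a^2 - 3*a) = (a^2 - 6*a + 5)/(a - 3)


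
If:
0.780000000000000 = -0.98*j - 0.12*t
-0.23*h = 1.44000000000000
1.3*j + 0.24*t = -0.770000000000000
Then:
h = -6.26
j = -1.20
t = 3.28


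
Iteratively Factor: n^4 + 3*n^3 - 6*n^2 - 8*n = (n + 4)*(n^3 - n^2 - 2*n) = n*(n + 4)*(n^2 - n - 2) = n*(n + 1)*(n + 4)*(n - 2)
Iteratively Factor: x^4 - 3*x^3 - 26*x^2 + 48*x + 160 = (x - 5)*(x^3 + 2*x^2 - 16*x - 32) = (x - 5)*(x + 2)*(x^2 - 16) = (x - 5)*(x + 2)*(x + 4)*(x - 4)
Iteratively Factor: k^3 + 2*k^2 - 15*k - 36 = (k + 3)*(k^2 - k - 12) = (k + 3)^2*(k - 4)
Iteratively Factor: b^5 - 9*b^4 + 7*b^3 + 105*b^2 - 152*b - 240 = (b + 3)*(b^4 - 12*b^3 + 43*b^2 - 24*b - 80) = (b - 4)*(b + 3)*(b^3 - 8*b^2 + 11*b + 20) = (b - 4)*(b + 1)*(b + 3)*(b^2 - 9*b + 20) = (b - 5)*(b - 4)*(b + 1)*(b + 3)*(b - 4)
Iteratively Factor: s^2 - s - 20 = (s - 5)*(s + 4)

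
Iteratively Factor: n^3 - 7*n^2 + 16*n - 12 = (n - 2)*(n^2 - 5*n + 6) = (n - 2)^2*(n - 3)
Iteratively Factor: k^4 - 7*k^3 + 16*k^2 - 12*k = (k - 2)*(k^3 - 5*k^2 + 6*k) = (k - 3)*(k - 2)*(k^2 - 2*k) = k*(k - 3)*(k - 2)*(k - 2)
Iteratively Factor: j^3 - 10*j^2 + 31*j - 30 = (j - 2)*(j^2 - 8*j + 15) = (j - 5)*(j - 2)*(j - 3)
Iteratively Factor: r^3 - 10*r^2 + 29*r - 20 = (r - 1)*(r^2 - 9*r + 20) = (r - 5)*(r - 1)*(r - 4)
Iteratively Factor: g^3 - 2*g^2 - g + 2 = (g - 2)*(g^2 - 1) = (g - 2)*(g - 1)*(g + 1)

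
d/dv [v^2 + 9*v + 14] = 2*v + 9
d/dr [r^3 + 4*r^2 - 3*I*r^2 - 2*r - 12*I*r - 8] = 3*r^2 + r*(8 - 6*I) - 2 - 12*I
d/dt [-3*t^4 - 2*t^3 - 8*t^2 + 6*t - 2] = -12*t^3 - 6*t^2 - 16*t + 6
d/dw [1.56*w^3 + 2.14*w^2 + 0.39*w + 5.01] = 4.68*w^2 + 4.28*w + 0.39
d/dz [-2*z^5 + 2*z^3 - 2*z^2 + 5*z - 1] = -10*z^4 + 6*z^2 - 4*z + 5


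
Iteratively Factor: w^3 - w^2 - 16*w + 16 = (w + 4)*(w^2 - 5*w + 4) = (w - 4)*(w + 4)*(w - 1)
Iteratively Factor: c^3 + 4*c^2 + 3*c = (c + 1)*(c^2 + 3*c) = c*(c + 1)*(c + 3)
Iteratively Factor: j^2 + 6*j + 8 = (j + 4)*(j + 2)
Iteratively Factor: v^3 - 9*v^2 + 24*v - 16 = (v - 1)*(v^2 - 8*v + 16) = (v - 4)*(v - 1)*(v - 4)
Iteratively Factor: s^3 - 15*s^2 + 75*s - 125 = (s - 5)*(s^2 - 10*s + 25) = (s - 5)^2*(s - 5)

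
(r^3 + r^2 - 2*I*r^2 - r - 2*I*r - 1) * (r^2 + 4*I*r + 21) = r^5 + r^4 + 2*I*r^4 + 28*r^3 + 2*I*r^3 + 28*r^2 - 46*I*r^2 - 21*r - 46*I*r - 21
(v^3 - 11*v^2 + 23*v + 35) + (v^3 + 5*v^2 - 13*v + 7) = 2*v^3 - 6*v^2 + 10*v + 42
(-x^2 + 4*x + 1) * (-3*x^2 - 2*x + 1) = 3*x^4 - 10*x^3 - 12*x^2 + 2*x + 1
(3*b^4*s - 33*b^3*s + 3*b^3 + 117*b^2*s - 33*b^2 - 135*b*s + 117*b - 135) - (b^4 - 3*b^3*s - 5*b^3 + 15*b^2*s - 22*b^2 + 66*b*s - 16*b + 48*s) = 3*b^4*s - b^4 - 30*b^3*s + 8*b^3 + 102*b^2*s - 11*b^2 - 201*b*s + 133*b - 48*s - 135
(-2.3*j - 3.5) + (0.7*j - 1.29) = -1.6*j - 4.79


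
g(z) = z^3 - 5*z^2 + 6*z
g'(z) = 3*z^2 - 10*z + 6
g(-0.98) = -11.62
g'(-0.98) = 18.68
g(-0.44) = -3.69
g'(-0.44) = 10.98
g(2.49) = -0.62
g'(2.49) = -0.30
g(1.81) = 0.41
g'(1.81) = -2.27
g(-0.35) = -2.76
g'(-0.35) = 9.87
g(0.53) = 1.92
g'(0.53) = 1.54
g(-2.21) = -48.47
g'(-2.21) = 42.75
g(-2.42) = -57.97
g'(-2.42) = 47.77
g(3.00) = 0.00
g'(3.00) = 3.00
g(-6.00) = -432.00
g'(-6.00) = 174.00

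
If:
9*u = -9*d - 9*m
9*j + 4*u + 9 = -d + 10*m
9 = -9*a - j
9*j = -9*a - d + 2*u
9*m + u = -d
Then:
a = -1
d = 3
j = 0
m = 0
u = -3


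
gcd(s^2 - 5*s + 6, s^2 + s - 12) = s - 3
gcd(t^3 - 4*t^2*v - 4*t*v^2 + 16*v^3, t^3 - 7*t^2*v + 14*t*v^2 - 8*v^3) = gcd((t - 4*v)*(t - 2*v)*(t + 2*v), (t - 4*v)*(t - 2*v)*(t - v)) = t^2 - 6*t*v + 8*v^2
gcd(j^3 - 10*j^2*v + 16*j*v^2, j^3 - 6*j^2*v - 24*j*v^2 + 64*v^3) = j^2 - 10*j*v + 16*v^2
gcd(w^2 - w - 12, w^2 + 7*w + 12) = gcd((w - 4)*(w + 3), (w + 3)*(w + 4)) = w + 3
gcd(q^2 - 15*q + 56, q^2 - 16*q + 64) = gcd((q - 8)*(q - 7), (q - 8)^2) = q - 8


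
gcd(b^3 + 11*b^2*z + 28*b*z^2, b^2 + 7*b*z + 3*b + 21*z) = b + 7*z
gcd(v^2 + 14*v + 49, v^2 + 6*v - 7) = v + 7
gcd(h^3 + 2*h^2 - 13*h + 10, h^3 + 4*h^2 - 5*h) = h^2 + 4*h - 5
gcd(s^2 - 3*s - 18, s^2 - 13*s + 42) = s - 6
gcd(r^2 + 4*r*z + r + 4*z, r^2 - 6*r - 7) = r + 1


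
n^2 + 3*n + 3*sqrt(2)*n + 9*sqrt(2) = (n + 3)*(n + 3*sqrt(2))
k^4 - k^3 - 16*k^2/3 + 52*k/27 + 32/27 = (k - 8/3)*(k - 2/3)*(k + 1/3)*(k + 2)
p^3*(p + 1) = p^4 + p^3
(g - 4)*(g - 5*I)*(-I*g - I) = -I*g^3 - 5*g^2 + 3*I*g^2 + 15*g + 4*I*g + 20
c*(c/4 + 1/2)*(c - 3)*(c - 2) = c^4/4 - 3*c^3/4 - c^2 + 3*c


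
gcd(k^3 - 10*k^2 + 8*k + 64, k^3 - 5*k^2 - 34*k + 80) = k - 8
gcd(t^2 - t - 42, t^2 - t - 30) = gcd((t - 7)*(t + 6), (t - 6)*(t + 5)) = 1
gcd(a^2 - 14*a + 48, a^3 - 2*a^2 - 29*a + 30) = a - 6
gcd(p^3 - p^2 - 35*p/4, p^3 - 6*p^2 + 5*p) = p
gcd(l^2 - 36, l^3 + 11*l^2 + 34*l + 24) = l + 6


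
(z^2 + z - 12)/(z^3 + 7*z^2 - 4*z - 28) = (z^2 + z - 12)/(z^3 + 7*z^2 - 4*z - 28)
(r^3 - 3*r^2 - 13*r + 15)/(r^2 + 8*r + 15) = (r^2 - 6*r + 5)/(r + 5)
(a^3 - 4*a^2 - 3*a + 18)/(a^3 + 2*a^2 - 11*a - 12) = (a^2 - a - 6)/(a^2 + 5*a + 4)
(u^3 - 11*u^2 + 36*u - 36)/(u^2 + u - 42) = (u^2 - 5*u + 6)/(u + 7)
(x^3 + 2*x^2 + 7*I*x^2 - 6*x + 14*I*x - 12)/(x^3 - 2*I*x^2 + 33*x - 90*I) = (x^2 + x*(2 + I) + 2*I)/(x^2 - 8*I*x - 15)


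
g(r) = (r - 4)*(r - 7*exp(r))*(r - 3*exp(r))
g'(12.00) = 9456427805132.07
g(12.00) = 4450016274365.94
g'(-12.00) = 527.99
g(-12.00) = -2304.01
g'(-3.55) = 61.45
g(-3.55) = -102.98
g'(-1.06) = -8.52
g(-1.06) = -37.02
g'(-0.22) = -70.54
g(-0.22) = -64.73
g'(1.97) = -3017.21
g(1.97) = -1913.09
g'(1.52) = -1527.46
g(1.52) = -922.12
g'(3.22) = -7343.28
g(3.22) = -9640.02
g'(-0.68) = -27.20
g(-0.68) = -43.51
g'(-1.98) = 17.86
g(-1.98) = -42.19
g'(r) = (1 - 7*exp(r))*(r - 4)*(r - 3*exp(r)) + (1 - 3*exp(r))*(r - 4)*(r - 7*exp(r)) + (r - 7*exp(r))*(r - 3*exp(r)) = -10*r^2*exp(r) + 3*r^2 + 42*r*exp(2*r) + 20*r*exp(r) - 8*r - 147*exp(2*r) + 40*exp(r)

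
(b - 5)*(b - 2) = b^2 - 7*b + 10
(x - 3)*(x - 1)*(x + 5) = x^3 + x^2 - 17*x + 15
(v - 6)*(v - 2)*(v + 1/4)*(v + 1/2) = v^4 - 29*v^3/4 + 49*v^2/8 + 8*v + 3/2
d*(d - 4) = d^2 - 4*d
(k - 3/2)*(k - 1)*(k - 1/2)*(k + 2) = k^4 - k^3 - 13*k^2/4 + 19*k/4 - 3/2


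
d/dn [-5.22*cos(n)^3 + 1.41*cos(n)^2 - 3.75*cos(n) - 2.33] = (15.66*cos(n)^2 - 2.82*cos(n) + 3.75)*sin(n)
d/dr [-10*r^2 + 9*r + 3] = 9 - 20*r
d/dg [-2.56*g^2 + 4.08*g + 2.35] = 4.08 - 5.12*g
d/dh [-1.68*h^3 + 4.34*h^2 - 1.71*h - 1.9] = -5.04*h^2 + 8.68*h - 1.71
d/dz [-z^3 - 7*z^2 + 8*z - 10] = -3*z^2 - 14*z + 8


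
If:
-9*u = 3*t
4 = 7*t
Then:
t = 4/7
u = -4/21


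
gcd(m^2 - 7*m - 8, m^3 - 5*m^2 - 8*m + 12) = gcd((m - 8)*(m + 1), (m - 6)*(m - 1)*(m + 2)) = 1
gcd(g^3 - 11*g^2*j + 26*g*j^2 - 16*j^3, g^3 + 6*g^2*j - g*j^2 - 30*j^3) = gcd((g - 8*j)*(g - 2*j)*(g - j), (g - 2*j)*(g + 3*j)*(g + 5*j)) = g - 2*j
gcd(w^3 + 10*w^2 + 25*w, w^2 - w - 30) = w + 5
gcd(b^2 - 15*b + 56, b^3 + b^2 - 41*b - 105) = b - 7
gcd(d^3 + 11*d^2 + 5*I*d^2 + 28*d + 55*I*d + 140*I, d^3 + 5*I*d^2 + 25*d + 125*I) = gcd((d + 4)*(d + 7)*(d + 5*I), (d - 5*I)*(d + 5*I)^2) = d + 5*I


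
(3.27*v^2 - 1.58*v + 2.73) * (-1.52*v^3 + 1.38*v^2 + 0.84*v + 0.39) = -4.9704*v^5 + 6.9142*v^4 - 3.5832*v^3 + 3.7155*v^2 + 1.677*v + 1.0647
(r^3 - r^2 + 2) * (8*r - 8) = 8*r^4 - 16*r^3 + 8*r^2 + 16*r - 16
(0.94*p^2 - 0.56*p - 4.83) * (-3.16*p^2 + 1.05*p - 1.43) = -2.9704*p^4 + 2.7566*p^3 + 13.3306*p^2 - 4.2707*p + 6.9069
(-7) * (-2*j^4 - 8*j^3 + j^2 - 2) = 14*j^4 + 56*j^3 - 7*j^2 + 14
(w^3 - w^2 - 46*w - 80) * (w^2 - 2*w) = w^5 - 3*w^4 - 44*w^3 + 12*w^2 + 160*w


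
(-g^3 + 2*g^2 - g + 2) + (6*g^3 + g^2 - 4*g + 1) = 5*g^3 + 3*g^2 - 5*g + 3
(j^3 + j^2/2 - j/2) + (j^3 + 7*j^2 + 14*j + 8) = 2*j^3 + 15*j^2/2 + 27*j/2 + 8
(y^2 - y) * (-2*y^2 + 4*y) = -2*y^4 + 6*y^3 - 4*y^2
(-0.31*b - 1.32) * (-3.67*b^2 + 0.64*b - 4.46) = 1.1377*b^3 + 4.646*b^2 + 0.5378*b + 5.8872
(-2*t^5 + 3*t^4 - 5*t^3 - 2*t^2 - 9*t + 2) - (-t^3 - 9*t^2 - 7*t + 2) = -2*t^5 + 3*t^4 - 4*t^3 + 7*t^2 - 2*t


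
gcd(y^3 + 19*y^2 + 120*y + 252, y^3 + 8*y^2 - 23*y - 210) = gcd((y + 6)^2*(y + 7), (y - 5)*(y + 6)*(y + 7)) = y^2 + 13*y + 42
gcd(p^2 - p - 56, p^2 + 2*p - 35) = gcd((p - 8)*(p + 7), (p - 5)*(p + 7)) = p + 7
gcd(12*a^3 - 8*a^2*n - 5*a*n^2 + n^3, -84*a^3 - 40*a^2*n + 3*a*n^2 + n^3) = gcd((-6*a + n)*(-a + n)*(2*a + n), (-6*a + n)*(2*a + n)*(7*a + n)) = 12*a^2 + 4*a*n - n^2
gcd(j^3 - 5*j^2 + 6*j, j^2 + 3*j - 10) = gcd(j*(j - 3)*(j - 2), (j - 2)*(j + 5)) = j - 2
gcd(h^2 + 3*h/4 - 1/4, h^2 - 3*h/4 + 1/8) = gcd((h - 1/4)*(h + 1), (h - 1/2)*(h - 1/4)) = h - 1/4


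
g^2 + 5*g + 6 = (g + 2)*(g + 3)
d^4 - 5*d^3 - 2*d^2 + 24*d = d*(d - 4)*(d - 3)*(d + 2)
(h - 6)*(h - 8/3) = h^2 - 26*h/3 + 16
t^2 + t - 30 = (t - 5)*(t + 6)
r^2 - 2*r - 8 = (r - 4)*(r + 2)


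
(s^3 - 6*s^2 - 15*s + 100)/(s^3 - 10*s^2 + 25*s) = (s + 4)/s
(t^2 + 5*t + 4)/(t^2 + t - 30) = (t^2 + 5*t + 4)/(t^2 + t - 30)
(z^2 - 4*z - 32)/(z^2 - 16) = (z - 8)/(z - 4)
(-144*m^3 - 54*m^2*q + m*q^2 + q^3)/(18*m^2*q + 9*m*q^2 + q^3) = (-8*m + q)/q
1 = 1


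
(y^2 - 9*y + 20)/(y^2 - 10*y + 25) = (y - 4)/(y - 5)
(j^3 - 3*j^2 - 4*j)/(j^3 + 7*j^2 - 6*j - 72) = j*(j^2 - 3*j - 4)/(j^3 + 7*j^2 - 6*j - 72)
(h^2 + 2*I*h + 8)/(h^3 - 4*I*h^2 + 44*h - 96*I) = (h + 4*I)/(h^2 - 2*I*h + 48)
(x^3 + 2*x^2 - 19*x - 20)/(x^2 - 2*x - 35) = (x^2 - 3*x - 4)/(x - 7)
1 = 1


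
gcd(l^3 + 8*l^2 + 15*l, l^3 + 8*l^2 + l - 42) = l + 3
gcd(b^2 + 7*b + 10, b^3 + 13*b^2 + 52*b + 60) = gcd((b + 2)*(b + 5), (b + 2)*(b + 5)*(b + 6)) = b^2 + 7*b + 10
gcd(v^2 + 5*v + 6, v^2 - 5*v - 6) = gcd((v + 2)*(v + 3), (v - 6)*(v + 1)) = 1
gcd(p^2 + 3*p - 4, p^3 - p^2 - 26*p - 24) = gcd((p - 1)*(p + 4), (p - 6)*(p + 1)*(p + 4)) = p + 4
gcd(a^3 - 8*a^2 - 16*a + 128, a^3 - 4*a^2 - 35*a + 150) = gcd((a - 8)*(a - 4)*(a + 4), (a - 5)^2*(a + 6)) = 1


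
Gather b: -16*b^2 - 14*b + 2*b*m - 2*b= -16*b^2 + b*(2*m - 16)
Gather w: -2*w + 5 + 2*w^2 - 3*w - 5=2*w^2 - 5*w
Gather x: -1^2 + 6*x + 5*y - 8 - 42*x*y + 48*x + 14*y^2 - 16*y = x*(54 - 42*y) + 14*y^2 - 11*y - 9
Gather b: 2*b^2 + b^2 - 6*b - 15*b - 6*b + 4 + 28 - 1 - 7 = 3*b^2 - 27*b + 24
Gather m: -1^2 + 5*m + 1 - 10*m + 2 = 2 - 5*m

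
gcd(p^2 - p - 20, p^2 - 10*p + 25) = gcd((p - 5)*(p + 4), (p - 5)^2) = p - 5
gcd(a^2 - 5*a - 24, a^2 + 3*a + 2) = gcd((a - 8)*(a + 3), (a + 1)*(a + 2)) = 1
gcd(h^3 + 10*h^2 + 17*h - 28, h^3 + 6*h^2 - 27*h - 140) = h^2 + 11*h + 28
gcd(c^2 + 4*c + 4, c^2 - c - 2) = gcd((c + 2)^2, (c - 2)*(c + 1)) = 1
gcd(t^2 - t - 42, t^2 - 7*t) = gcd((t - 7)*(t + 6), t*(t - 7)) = t - 7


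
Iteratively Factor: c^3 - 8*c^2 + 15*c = (c - 5)*(c^2 - 3*c) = c*(c - 5)*(c - 3)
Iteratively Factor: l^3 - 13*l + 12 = (l - 1)*(l^2 + l - 12) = (l - 3)*(l - 1)*(l + 4)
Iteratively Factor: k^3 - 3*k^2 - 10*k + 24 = (k + 3)*(k^2 - 6*k + 8) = (k - 2)*(k + 3)*(k - 4)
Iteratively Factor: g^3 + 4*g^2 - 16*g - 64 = (g + 4)*(g^2 - 16) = (g + 4)^2*(g - 4)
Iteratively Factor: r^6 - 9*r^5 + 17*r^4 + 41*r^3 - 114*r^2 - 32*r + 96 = (r - 1)*(r^5 - 8*r^4 + 9*r^3 + 50*r^2 - 64*r - 96) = (r - 4)*(r - 1)*(r^4 - 4*r^3 - 7*r^2 + 22*r + 24) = (r - 4)*(r - 1)*(r + 2)*(r^3 - 6*r^2 + 5*r + 12) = (r - 4)*(r - 1)*(r + 1)*(r + 2)*(r^2 - 7*r + 12) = (r - 4)*(r - 3)*(r - 1)*(r + 1)*(r + 2)*(r - 4)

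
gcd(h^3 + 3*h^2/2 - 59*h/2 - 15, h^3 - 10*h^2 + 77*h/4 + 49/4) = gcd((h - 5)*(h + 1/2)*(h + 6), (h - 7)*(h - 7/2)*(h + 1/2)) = h + 1/2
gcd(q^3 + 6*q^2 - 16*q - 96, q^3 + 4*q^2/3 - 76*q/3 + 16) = q^2 + 2*q - 24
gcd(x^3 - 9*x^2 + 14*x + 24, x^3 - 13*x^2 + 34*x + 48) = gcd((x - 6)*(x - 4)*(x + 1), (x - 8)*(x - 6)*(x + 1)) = x^2 - 5*x - 6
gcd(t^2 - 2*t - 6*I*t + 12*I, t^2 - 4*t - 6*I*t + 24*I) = t - 6*I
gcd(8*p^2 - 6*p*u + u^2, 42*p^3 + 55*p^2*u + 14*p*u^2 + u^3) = 1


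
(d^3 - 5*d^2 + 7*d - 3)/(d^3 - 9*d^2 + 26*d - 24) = (d^2 - 2*d + 1)/(d^2 - 6*d + 8)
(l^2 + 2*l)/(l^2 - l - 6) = l/(l - 3)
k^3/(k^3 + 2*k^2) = k/(k + 2)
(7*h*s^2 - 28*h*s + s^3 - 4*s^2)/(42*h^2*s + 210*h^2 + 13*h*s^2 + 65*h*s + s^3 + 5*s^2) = s*(s - 4)/(6*h*s + 30*h + s^2 + 5*s)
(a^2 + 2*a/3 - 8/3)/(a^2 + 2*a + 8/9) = 3*(3*a^2 + 2*a - 8)/(9*a^2 + 18*a + 8)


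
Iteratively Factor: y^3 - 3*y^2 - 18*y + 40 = (y - 2)*(y^2 - y - 20) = (y - 2)*(y + 4)*(y - 5)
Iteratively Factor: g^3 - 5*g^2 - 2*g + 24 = (g + 2)*(g^2 - 7*g + 12) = (g - 3)*(g + 2)*(g - 4)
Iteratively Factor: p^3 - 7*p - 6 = (p - 3)*(p^2 + 3*p + 2) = (p - 3)*(p + 1)*(p + 2)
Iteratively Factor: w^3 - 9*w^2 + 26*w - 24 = (w - 2)*(w^2 - 7*w + 12) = (w - 3)*(w - 2)*(w - 4)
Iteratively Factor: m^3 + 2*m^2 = (m)*(m^2 + 2*m) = m*(m + 2)*(m)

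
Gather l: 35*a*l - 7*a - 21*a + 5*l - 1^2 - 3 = -28*a + l*(35*a + 5) - 4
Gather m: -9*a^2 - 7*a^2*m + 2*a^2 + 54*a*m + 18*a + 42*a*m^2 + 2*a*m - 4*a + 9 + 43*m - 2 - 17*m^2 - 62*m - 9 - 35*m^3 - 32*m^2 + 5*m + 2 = -7*a^2 + 14*a - 35*m^3 + m^2*(42*a - 49) + m*(-7*a^2 + 56*a - 14)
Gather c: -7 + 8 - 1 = 0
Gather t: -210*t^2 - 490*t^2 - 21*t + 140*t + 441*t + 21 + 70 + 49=-700*t^2 + 560*t + 140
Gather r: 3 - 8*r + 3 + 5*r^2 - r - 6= 5*r^2 - 9*r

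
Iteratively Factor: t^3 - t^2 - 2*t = (t - 2)*(t^2 + t) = t*(t - 2)*(t + 1)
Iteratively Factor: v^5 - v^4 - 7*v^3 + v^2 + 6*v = (v)*(v^4 - v^3 - 7*v^2 + v + 6) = v*(v + 2)*(v^3 - 3*v^2 - v + 3) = v*(v - 1)*(v + 2)*(v^2 - 2*v - 3) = v*(v - 3)*(v - 1)*(v + 2)*(v + 1)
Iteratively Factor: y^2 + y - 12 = (y + 4)*(y - 3)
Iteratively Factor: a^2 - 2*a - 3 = (a - 3)*(a + 1)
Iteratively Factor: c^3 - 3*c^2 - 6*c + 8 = (c + 2)*(c^2 - 5*c + 4) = (c - 1)*(c + 2)*(c - 4)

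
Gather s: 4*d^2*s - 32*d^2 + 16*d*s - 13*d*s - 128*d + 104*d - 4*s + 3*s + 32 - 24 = -32*d^2 - 24*d + s*(4*d^2 + 3*d - 1) + 8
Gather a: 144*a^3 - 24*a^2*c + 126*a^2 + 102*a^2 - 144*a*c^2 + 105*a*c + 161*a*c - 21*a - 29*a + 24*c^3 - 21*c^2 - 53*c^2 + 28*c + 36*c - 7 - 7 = 144*a^3 + a^2*(228 - 24*c) + a*(-144*c^2 + 266*c - 50) + 24*c^3 - 74*c^2 + 64*c - 14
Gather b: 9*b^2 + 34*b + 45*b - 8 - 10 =9*b^2 + 79*b - 18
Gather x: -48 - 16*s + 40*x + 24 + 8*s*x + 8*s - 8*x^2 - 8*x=-8*s - 8*x^2 + x*(8*s + 32) - 24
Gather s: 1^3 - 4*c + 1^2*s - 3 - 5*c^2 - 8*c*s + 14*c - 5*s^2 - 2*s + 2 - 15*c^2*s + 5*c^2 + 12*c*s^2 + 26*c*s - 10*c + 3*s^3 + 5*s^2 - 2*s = 12*c*s^2 + 3*s^3 + s*(-15*c^2 + 18*c - 3)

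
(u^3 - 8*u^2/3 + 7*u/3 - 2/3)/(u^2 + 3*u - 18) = (3*u^3 - 8*u^2 + 7*u - 2)/(3*(u^2 + 3*u - 18))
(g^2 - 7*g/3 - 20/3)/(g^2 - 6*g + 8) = (g + 5/3)/(g - 2)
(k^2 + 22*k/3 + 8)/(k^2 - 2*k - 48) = (k + 4/3)/(k - 8)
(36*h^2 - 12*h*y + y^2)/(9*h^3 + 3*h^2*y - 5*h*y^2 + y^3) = (36*h^2 - 12*h*y + y^2)/(9*h^3 + 3*h^2*y - 5*h*y^2 + y^3)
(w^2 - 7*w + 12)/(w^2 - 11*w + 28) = (w - 3)/(w - 7)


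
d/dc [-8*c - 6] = -8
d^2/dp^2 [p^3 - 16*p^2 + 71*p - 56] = 6*p - 32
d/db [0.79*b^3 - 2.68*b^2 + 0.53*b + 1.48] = 2.37*b^2 - 5.36*b + 0.53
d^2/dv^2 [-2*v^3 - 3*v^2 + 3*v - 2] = -12*v - 6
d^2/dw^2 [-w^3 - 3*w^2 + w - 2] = -6*w - 6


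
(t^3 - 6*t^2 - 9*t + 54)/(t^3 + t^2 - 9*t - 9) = (t - 6)/(t + 1)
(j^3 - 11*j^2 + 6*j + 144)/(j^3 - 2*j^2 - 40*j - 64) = (j^2 - 3*j - 18)/(j^2 + 6*j + 8)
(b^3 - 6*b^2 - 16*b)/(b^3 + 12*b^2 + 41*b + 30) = b*(b^2 - 6*b - 16)/(b^3 + 12*b^2 + 41*b + 30)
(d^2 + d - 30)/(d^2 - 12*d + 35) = (d + 6)/(d - 7)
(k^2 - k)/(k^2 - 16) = k*(k - 1)/(k^2 - 16)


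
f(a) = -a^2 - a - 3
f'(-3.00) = 5.00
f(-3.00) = -9.00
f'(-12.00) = 23.00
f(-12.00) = -135.00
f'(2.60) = -6.20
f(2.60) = -12.36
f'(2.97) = -6.94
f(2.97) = -14.79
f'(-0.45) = -0.10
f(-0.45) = -2.75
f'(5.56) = -12.12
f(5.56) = -39.47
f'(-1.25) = 1.50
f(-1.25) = -3.31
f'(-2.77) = 4.54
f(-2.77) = -7.90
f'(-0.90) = 0.80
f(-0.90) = -2.91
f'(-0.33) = -0.34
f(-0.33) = -2.78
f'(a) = -2*a - 1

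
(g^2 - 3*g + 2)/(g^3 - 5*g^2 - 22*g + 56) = (g - 1)/(g^2 - 3*g - 28)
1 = 1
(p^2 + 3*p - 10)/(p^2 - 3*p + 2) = (p + 5)/(p - 1)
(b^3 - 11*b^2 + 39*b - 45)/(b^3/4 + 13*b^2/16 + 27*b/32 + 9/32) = 32*(b^3 - 11*b^2 + 39*b - 45)/(8*b^3 + 26*b^2 + 27*b + 9)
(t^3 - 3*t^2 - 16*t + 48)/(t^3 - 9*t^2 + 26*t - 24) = (t + 4)/(t - 2)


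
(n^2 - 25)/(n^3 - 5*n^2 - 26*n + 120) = (n - 5)/(n^2 - 10*n + 24)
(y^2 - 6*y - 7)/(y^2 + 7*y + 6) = (y - 7)/(y + 6)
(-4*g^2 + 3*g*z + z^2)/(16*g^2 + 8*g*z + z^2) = (-g + z)/(4*g + z)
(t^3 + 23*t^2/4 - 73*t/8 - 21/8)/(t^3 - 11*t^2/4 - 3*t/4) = (2*t^2 + 11*t - 21)/(2*t*(t - 3))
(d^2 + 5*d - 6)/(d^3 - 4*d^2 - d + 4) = (d + 6)/(d^2 - 3*d - 4)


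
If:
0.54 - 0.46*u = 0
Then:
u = 1.17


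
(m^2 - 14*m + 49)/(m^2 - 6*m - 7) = (m - 7)/(m + 1)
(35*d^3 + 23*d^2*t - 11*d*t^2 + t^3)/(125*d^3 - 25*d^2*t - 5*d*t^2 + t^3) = (-7*d^2 - 6*d*t + t^2)/(-25*d^2 + t^2)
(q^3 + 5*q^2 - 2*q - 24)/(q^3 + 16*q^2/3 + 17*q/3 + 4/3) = 3*(q^2 + q - 6)/(3*q^2 + 4*q + 1)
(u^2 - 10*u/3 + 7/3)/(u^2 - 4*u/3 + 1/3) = (3*u - 7)/(3*u - 1)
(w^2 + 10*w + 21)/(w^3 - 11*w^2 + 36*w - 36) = (w^2 + 10*w + 21)/(w^3 - 11*w^2 + 36*w - 36)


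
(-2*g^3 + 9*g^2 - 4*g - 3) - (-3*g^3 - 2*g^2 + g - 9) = g^3 + 11*g^2 - 5*g + 6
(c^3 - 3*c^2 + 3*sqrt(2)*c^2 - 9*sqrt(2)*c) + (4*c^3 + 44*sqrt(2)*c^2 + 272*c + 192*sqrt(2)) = 5*c^3 - 3*c^2 + 47*sqrt(2)*c^2 - 9*sqrt(2)*c + 272*c + 192*sqrt(2)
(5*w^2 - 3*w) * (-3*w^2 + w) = -15*w^4 + 14*w^3 - 3*w^2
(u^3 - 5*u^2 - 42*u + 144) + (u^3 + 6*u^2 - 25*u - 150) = 2*u^3 + u^2 - 67*u - 6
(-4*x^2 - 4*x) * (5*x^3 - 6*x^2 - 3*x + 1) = -20*x^5 + 4*x^4 + 36*x^3 + 8*x^2 - 4*x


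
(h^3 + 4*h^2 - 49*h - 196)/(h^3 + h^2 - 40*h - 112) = (h + 7)/(h + 4)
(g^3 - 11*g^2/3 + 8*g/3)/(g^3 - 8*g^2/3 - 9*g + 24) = g*(g - 1)/(g^2 - 9)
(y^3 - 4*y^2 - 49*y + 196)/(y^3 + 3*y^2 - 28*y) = (y - 7)/y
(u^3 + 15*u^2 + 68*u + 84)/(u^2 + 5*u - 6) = (u^2 + 9*u + 14)/(u - 1)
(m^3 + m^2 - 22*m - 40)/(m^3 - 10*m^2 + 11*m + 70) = (m + 4)/(m - 7)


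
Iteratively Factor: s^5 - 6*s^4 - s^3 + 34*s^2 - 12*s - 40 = (s - 2)*(s^4 - 4*s^3 - 9*s^2 + 16*s + 20) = (s - 2)*(s + 2)*(s^3 - 6*s^2 + 3*s + 10) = (s - 2)*(s + 1)*(s + 2)*(s^2 - 7*s + 10) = (s - 5)*(s - 2)*(s + 1)*(s + 2)*(s - 2)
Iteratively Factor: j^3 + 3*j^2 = (j)*(j^2 + 3*j) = j^2*(j + 3)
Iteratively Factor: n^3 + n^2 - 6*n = (n - 2)*(n^2 + 3*n) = (n - 2)*(n + 3)*(n)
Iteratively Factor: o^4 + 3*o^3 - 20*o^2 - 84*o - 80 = (o - 5)*(o^3 + 8*o^2 + 20*o + 16) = (o - 5)*(o + 2)*(o^2 + 6*o + 8) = (o - 5)*(o + 2)*(o + 4)*(o + 2)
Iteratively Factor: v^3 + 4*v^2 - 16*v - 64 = (v - 4)*(v^2 + 8*v + 16) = (v - 4)*(v + 4)*(v + 4)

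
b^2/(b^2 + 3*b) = b/(b + 3)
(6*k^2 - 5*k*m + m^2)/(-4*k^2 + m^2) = (-3*k + m)/(2*k + m)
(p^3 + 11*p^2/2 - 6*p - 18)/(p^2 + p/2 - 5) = (2*p^2 + 15*p + 18)/(2*p + 5)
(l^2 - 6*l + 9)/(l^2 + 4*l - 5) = (l^2 - 6*l + 9)/(l^2 + 4*l - 5)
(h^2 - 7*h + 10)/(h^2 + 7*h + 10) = (h^2 - 7*h + 10)/(h^2 + 7*h + 10)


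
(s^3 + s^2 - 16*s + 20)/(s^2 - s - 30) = (s^2 - 4*s + 4)/(s - 6)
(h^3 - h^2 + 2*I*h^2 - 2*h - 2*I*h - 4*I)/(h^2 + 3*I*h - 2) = (h^2 - h - 2)/(h + I)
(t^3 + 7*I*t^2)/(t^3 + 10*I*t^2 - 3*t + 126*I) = t^2/(t^2 + 3*I*t + 18)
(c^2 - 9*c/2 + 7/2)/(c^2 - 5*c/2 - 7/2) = (c - 1)/(c + 1)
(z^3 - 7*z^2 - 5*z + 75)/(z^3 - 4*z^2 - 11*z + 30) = (z - 5)/(z - 2)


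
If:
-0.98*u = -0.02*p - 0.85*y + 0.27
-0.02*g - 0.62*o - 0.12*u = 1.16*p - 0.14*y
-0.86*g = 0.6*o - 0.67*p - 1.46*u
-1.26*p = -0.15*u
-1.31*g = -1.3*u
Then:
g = 0.05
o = 0.06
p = 0.01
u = 0.05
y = 0.38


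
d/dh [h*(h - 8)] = 2*h - 8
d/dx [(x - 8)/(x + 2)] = 10/(x + 2)^2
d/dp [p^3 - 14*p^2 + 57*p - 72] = 3*p^2 - 28*p + 57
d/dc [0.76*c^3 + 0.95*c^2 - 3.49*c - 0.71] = 2.28*c^2 + 1.9*c - 3.49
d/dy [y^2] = 2*y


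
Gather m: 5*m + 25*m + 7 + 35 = 30*m + 42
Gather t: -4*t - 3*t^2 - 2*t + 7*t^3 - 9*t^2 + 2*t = 7*t^3 - 12*t^2 - 4*t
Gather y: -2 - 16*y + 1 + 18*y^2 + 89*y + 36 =18*y^2 + 73*y + 35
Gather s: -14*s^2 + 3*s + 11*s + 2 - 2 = -14*s^2 + 14*s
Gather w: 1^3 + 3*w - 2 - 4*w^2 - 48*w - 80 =-4*w^2 - 45*w - 81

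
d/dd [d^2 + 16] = 2*d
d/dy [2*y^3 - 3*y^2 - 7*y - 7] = 6*y^2 - 6*y - 7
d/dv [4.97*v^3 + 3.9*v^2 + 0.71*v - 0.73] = 14.91*v^2 + 7.8*v + 0.71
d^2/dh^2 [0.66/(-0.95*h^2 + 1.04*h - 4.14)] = (1.1913*h^2 - 1.30416*h - 0.66*(1.9*h - 1.04)*(3.8*h - 2.08) + 5.19156)/(0.95*h^2 - 1.04*h + 4.14)^3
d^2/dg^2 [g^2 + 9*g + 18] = 2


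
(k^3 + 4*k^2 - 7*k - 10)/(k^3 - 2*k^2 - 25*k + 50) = (k + 1)/(k - 5)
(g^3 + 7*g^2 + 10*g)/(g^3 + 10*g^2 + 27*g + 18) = g*(g^2 + 7*g + 10)/(g^3 + 10*g^2 + 27*g + 18)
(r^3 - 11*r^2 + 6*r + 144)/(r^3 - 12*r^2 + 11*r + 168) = (r - 6)/(r - 7)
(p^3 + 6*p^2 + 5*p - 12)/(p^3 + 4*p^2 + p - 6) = (p + 4)/(p + 2)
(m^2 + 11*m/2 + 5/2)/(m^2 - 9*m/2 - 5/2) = (m + 5)/(m - 5)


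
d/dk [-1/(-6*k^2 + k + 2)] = (1 - 12*k)/(-6*k^2 + k + 2)^2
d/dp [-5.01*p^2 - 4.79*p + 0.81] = -10.02*p - 4.79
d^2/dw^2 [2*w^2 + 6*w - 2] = 4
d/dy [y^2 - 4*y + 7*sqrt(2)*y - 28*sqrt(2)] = 2*y - 4 + 7*sqrt(2)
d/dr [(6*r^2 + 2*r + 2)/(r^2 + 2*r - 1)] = 2*(5*r^2 - 8*r - 3)/(r^4 + 4*r^3 + 2*r^2 - 4*r + 1)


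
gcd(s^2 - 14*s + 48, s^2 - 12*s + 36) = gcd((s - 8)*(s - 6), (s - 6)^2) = s - 6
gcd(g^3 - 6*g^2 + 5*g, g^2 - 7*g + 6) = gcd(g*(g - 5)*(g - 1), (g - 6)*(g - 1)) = g - 1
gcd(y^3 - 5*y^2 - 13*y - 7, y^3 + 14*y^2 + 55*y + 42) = y + 1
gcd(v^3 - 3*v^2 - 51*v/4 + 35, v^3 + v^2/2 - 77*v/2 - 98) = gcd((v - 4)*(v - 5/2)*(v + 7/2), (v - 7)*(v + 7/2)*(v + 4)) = v + 7/2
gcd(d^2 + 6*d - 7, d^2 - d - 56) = d + 7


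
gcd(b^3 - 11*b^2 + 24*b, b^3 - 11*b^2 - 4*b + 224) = b - 8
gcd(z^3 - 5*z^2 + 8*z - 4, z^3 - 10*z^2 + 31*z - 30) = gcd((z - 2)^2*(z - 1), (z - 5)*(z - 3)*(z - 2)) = z - 2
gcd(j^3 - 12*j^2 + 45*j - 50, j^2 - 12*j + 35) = j - 5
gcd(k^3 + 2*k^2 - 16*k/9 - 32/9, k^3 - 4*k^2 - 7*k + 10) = k + 2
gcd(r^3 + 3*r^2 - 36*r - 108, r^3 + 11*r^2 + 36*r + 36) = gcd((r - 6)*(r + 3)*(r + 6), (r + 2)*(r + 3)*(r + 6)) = r^2 + 9*r + 18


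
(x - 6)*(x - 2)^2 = x^3 - 10*x^2 + 28*x - 24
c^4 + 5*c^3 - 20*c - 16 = (c - 2)*(c + 1)*(c + 2)*(c + 4)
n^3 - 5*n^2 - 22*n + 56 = (n - 7)*(n - 2)*(n + 4)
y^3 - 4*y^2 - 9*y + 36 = (y - 4)*(y - 3)*(y + 3)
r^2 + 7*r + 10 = (r + 2)*(r + 5)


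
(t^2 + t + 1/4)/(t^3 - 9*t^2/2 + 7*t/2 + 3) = (t + 1/2)/(t^2 - 5*t + 6)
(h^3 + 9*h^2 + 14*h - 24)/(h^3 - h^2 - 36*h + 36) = (h + 4)/(h - 6)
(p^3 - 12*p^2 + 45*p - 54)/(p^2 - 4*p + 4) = (p^3 - 12*p^2 + 45*p - 54)/(p^2 - 4*p + 4)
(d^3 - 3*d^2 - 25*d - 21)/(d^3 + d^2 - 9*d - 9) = (d - 7)/(d - 3)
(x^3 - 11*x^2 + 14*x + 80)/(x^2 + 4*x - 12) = (x^3 - 11*x^2 + 14*x + 80)/(x^2 + 4*x - 12)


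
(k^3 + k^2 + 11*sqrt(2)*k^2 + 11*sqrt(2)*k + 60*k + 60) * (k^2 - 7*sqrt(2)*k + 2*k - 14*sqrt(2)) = k^5 + 3*k^4 + 4*sqrt(2)*k^4 - 92*k^3 + 12*sqrt(2)*k^3 - 412*sqrt(2)*k^2 - 282*k^2 - 1260*sqrt(2)*k - 188*k - 840*sqrt(2)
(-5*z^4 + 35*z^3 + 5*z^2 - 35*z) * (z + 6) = -5*z^5 + 5*z^4 + 215*z^3 - 5*z^2 - 210*z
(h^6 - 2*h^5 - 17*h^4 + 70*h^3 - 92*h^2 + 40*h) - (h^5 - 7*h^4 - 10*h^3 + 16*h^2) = h^6 - 3*h^5 - 10*h^4 + 80*h^3 - 108*h^2 + 40*h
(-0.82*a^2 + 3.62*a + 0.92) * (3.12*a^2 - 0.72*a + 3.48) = -2.5584*a^4 + 11.8848*a^3 - 2.5896*a^2 + 11.9352*a + 3.2016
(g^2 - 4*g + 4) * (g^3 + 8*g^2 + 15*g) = g^5 + 4*g^4 - 13*g^3 - 28*g^2 + 60*g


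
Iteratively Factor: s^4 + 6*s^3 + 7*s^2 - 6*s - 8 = (s + 4)*(s^3 + 2*s^2 - s - 2) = (s - 1)*(s + 4)*(s^2 + 3*s + 2) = (s - 1)*(s + 1)*(s + 4)*(s + 2)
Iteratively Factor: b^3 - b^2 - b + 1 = (b + 1)*(b^2 - 2*b + 1) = (b - 1)*(b + 1)*(b - 1)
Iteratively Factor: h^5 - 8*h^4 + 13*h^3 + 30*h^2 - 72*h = (h)*(h^4 - 8*h^3 + 13*h^2 + 30*h - 72) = h*(h - 3)*(h^3 - 5*h^2 - 2*h + 24) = h*(h - 4)*(h - 3)*(h^2 - h - 6) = h*(h - 4)*(h - 3)*(h + 2)*(h - 3)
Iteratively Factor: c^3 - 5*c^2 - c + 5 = (c - 5)*(c^2 - 1) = (c - 5)*(c + 1)*(c - 1)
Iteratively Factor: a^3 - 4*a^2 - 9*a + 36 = (a - 4)*(a^2 - 9) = (a - 4)*(a - 3)*(a + 3)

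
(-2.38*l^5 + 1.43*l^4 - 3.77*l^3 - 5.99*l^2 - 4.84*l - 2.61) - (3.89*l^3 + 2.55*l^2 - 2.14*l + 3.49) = -2.38*l^5 + 1.43*l^4 - 7.66*l^3 - 8.54*l^2 - 2.7*l - 6.1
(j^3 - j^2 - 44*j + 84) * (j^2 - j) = j^5 - 2*j^4 - 43*j^3 + 128*j^2 - 84*j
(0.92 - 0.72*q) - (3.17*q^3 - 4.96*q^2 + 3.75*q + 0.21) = -3.17*q^3 + 4.96*q^2 - 4.47*q + 0.71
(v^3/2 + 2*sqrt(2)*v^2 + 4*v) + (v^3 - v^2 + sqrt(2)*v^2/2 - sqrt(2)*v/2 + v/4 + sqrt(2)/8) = 3*v^3/2 - v^2 + 5*sqrt(2)*v^2/2 - sqrt(2)*v/2 + 17*v/4 + sqrt(2)/8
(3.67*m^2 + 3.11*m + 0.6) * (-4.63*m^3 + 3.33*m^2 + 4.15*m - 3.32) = -16.9921*m^5 - 2.1782*m^4 + 22.8088*m^3 + 2.7201*m^2 - 7.8352*m - 1.992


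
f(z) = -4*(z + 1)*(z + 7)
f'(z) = -8*z - 32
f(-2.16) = 22.46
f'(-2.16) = -14.72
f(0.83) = -57.32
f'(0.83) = -38.64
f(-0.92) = -1.95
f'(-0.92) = -24.64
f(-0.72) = -7.03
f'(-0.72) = -26.24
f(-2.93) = 31.42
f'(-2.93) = -8.56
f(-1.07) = 1.66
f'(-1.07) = -23.44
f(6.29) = -387.54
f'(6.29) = -82.32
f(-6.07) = 18.86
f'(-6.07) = 16.56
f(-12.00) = -220.00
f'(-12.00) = 64.00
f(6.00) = -364.00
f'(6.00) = -80.00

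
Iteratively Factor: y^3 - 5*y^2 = (y)*(y^2 - 5*y) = y*(y - 5)*(y)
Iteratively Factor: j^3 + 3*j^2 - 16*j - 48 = (j + 4)*(j^2 - j - 12) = (j - 4)*(j + 4)*(j + 3)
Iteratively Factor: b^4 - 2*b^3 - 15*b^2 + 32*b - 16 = (b - 4)*(b^3 + 2*b^2 - 7*b + 4) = (b - 4)*(b + 4)*(b^2 - 2*b + 1) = (b - 4)*(b - 1)*(b + 4)*(b - 1)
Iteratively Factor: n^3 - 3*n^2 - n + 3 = (n - 1)*(n^2 - 2*n - 3) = (n - 3)*(n - 1)*(n + 1)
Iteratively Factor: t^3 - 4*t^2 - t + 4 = (t - 4)*(t^2 - 1) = (t - 4)*(t + 1)*(t - 1)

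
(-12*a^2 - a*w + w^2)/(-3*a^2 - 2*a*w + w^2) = (12*a^2 + a*w - w^2)/(3*a^2 + 2*a*w - w^2)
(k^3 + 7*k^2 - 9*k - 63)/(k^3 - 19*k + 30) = (k^2 + 10*k + 21)/(k^2 + 3*k - 10)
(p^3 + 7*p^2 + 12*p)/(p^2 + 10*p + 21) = p*(p + 4)/(p + 7)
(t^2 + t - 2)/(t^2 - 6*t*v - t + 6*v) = (t + 2)/(t - 6*v)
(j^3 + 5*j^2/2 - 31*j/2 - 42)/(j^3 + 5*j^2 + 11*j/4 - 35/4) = 2*(j^2 - j - 12)/(2*j^2 + 3*j - 5)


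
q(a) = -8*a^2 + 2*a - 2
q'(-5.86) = 95.76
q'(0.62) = -7.92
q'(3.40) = -52.40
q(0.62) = -3.84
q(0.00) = -2.00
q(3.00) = -68.00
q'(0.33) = -3.28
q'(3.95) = -61.20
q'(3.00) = -46.00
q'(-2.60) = 43.60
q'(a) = 2 - 16*a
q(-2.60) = -61.28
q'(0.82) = -11.12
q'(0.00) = 2.00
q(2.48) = -46.24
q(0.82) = -5.74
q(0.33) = -2.21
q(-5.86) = -288.44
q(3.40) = -87.68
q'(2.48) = -37.68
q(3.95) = -118.92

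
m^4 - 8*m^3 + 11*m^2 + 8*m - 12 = (m - 6)*(m - 2)*(m - 1)*(m + 1)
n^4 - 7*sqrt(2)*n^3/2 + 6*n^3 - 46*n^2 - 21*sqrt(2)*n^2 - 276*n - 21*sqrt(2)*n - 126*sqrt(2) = (n + 6)*(n - 7*sqrt(2))*(n + sqrt(2)/2)*(n + 3*sqrt(2))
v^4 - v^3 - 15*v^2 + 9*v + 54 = (v - 3)^2*(v + 2)*(v + 3)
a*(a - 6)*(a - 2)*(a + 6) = a^4 - 2*a^3 - 36*a^2 + 72*a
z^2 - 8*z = z*(z - 8)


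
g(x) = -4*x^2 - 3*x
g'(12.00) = -99.00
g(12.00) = -612.00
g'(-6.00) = 45.00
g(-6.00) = -126.00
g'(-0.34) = -0.28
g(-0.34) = 0.56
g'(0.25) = -5.00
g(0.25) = -1.00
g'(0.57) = -7.56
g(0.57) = -3.01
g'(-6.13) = 46.04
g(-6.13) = -131.92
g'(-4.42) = 32.36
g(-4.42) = -64.89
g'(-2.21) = 14.68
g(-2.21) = -12.91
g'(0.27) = -5.16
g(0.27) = -1.10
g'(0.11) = -3.88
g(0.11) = -0.38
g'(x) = -8*x - 3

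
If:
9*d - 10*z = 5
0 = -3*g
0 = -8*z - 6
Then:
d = -5/18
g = 0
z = -3/4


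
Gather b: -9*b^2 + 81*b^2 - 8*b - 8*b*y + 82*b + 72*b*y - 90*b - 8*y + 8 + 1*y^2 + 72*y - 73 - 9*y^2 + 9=72*b^2 + b*(64*y - 16) - 8*y^2 + 64*y - 56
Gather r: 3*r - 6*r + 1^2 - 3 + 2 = -3*r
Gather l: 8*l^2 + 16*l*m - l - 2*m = 8*l^2 + l*(16*m - 1) - 2*m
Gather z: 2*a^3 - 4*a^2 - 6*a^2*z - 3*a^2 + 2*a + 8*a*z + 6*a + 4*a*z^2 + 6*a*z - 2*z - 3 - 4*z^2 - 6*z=2*a^3 - 7*a^2 + 8*a + z^2*(4*a - 4) + z*(-6*a^2 + 14*a - 8) - 3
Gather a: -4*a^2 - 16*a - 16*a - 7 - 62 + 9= -4*a^2 - 32*a - 60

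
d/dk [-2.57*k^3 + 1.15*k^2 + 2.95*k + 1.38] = -7.71*k^2 + 2.3*k + 2.95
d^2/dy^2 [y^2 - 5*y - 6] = 2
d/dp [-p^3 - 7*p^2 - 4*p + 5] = -3*p^2 - 14*p - 4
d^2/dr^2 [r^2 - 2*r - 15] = 2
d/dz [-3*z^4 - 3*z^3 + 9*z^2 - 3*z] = -12*z^3 - 9*z^2 + 18*z - 3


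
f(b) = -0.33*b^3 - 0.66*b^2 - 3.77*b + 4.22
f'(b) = -0.99*b^2 - 1.32*b - 3.77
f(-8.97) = 223.11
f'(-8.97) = -71.59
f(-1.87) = 11.12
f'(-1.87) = -4.76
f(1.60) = -4.85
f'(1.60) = -8.42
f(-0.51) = 6.01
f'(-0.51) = -3.35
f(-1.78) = 10.70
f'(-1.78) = -4.56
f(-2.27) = 13.24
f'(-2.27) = -5.87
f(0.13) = 3.72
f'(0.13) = -3.96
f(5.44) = -88.95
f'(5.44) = -40.25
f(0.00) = 4.22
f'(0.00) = -3.77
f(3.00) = -21.94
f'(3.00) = -16.64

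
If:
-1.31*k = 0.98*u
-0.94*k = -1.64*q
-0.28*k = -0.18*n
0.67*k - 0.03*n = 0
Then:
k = 0.00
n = 0.00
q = 0.00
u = 0.00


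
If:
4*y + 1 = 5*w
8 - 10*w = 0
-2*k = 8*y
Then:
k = -3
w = 4/5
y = 3/4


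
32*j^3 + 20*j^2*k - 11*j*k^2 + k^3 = (-8*j + k)*(-4*j + k)*(j + k)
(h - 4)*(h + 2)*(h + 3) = h^3 + h^2 - 14*h - 24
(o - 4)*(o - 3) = o^2 - 7*o + 12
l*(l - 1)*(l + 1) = l^3 - l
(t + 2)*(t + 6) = t^2 + 8*t + 12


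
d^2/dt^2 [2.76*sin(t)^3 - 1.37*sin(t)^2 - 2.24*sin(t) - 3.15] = 0.169999999999998*sin(t) + 6.21*sin(3*t) - 2.74*cos(2*t)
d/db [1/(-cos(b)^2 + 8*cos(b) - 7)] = 2*(4 - cos(b))*sin(b)/(cos(b)^2 - 8*cos(b) + 7)^2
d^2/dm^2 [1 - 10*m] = 0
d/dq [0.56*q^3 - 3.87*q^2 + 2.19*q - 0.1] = 1.68*q^2 - 7.74*q + 2.19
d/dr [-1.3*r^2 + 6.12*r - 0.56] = 6.12 - 2.6*r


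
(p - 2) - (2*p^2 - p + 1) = -2*p^2 + 2*p - 3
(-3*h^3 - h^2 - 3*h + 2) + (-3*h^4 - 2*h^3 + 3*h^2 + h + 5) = -3*h^4 - 5*h^3 + 2*h^2 - 2*h + 7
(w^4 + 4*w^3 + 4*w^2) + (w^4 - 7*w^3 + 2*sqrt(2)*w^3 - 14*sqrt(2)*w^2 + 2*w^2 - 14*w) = 2*w^4 - 3*w^3 + 2*sqrt(2)*w^3 - 14*sqrt(2)*w^2 + 6*w^2 - 14*w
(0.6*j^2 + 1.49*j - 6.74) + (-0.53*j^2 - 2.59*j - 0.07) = 0.07*j^2 - 1.1*j - 6.81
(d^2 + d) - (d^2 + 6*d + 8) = -5*d - 8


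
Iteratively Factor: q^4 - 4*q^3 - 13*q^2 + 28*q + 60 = (q - 3)*(q^3 - q^2 - 16*q - 20) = (q - 3)*(q + 2)*(q^2 - 3*q - 10) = (q - 3)*(q + 2)^2*(q - 5)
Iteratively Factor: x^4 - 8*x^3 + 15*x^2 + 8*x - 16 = (x - 4)*(x^3 - 4*x^2 - x + 4) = (x - 4)*(x - 1)*(x^2 - 3*x - 4) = (x - 4)^2*(x - 1)*(x + 1)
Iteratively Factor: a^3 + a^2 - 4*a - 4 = (a + 1)*(a^2 - 4) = (a + 1)*(a + 2)*(a - 2)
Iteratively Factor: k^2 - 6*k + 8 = (k - 2)*(k - 4)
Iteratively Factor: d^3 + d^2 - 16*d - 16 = (d + 1)*(d^2 - 16) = (d + 1)*(d + 4)*(d - 4)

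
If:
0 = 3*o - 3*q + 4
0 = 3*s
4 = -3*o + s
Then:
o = -4/3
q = 0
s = 0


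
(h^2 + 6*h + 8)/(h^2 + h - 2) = (h + 4)/(h - 1)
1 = 1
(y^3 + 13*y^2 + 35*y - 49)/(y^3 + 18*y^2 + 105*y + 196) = (y - 1)/(y + 4)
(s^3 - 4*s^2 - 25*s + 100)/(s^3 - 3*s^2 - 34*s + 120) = (s + 5)/(s + 6)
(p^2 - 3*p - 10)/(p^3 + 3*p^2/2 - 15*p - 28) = 2*(p - 5)/(2*p^2 - p - 28)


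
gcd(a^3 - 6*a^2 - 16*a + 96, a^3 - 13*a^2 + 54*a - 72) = a^2 - 10*a + 24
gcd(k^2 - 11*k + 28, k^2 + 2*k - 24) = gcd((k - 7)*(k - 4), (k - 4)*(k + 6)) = k - 4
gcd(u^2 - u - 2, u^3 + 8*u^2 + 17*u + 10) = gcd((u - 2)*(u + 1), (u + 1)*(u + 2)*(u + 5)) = u + 1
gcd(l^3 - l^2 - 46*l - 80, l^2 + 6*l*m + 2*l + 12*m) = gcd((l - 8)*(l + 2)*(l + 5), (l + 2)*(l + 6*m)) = l + 2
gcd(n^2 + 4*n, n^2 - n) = n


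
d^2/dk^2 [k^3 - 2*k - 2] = 6*k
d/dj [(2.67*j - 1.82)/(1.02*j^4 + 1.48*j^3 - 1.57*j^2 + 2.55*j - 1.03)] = (-8.1702*j^4 - 0.477599999999999*j^3 + 12.2727*j^2 - 5.7148*j + 1.8909)/(1.0404*j^8 + 3.0192*j^7 - 1.0124*j^6 + 0.5548*j^5 + 7.9117*j^4 - 11.0558*j^3 + 9.7367*j^2 - 5.253*j + 1.0609)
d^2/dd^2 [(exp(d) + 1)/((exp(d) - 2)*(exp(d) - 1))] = (exp(4*d) + 7*exp(3*d) - 21*exp(2*d) + 7*exp(d) + 10)*exp(d)/(exp(6*d) - 9*exp(5*d) + 33*exp(4*d) - 63*exp(3*d) + 66*exp(2*d) - 36*exp(d) + 8)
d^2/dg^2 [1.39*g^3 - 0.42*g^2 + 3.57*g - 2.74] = 8.34*g - 0.84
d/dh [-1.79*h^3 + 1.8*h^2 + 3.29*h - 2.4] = -5.37*h^2 + 3.6*h + 3.29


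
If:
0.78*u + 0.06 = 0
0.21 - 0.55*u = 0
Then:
No Solution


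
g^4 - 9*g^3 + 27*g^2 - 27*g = g*(g - 3)^3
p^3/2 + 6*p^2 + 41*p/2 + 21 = (p/2 + 1)*(p + 3)*(p + 7)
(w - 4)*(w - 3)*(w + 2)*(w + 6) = w^4 + w^3 - 32*w^2 + 12*w + 144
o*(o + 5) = o^2 + 5*o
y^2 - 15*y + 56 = (y - 8)*(y - 7)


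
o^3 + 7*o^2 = o^2*(o + 7)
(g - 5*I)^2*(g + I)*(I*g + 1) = I*g^4 + 10*g^3 - 24*I*g^2 + 10*g - 25*I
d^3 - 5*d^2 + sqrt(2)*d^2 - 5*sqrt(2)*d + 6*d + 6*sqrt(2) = (d - 3)*(d - 2)*(d + sqrt(2))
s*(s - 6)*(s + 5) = s^3 - s^2 - 30*s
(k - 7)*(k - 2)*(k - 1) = k^3 - 10*k^2 + 23*k - 14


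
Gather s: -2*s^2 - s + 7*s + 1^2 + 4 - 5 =-2*s^2 + 6*s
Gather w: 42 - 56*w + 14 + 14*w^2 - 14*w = 14*w^2 - 70*w + 56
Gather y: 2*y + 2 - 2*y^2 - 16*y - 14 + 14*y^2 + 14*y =12*y^2 - 12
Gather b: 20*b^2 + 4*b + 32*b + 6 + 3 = 20*b^2 + 36*b + 9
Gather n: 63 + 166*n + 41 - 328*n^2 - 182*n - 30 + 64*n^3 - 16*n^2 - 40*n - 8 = 64*n^3 - 344*n^2 - 56*n + 66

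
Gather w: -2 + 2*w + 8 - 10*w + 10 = 16 - 8*w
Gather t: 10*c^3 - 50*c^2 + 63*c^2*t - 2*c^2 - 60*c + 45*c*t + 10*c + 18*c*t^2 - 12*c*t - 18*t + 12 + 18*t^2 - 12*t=10*c^3 - 52*c^2 - 50*c + t^2*(18*c + 18) + t*(63*c^2 + 33*c - 30) + 12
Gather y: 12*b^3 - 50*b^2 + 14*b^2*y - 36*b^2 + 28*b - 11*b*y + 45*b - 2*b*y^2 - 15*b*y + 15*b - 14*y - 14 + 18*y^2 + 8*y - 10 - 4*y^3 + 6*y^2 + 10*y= 12*b^3 - 86*b^2 + 88*b - 4*y^3 + y^2*(24 - 2*b) + y*(14*b^2 - 26*b + 4) - 24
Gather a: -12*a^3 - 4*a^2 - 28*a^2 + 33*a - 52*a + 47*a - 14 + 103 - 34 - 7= -12*a^3 - 32*a^2 + 28*a + 48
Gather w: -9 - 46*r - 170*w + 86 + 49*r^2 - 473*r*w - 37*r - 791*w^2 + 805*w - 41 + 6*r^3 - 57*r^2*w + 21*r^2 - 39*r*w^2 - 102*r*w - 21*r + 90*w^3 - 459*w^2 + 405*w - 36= 6*r^3 + 70*r^2 - 104*r + 90*w^3 + w^2*(-39*r - 1250) + w*(-57*r^2 - 575*r + 1040)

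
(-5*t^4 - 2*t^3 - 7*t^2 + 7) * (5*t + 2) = -25*t^5 - 20*t^4 - 39*t^3 - 14*t^2 + 35*t + 14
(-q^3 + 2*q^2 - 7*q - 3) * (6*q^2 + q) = -6*q^5 + 11*q^4 - 40*q^3 - 25*q^2 - 3*q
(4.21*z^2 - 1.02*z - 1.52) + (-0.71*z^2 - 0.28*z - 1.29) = 3.5*z^2 - 1.3*z - 2.81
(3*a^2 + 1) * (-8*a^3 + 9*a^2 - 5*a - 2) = -24*a^5 + 27*a^4 - 23*a^3 + 3*a^2 - 5*a - 2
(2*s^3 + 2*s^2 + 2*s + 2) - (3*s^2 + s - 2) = 2*s^3 - s^2 + s + 4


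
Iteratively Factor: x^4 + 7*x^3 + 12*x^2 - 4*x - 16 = (x + 2)*(x^3 + 5*x^2 + 2*x - 8) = (x - 1)*(x + 2)*(x^2 + 6*x + 8) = (x - 1)*(x + 2)^2*(x + 4)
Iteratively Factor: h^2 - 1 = (h - 1)*(h + 1)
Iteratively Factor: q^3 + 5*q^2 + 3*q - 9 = (q + 3)*(q^2 + 2*q - 3) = (q - 1)*(q + 3)*(q + 3)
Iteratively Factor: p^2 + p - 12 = (p + 4)*(p - 3)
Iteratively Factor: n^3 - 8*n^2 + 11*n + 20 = (n - 5)*(n^2 - 3*n - 4) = (n - 5)*(n + 1)*(n - 4)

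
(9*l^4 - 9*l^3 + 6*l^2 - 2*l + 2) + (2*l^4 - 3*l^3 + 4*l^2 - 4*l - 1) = 11*l^4 - 12*l^3 + 10*l^2 - 6*l + 1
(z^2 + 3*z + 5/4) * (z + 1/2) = z^3 + 7*z^2/2 + 11*z/4 + 5/8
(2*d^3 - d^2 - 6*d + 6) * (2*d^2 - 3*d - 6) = 4*d^5 - 8*d^4 - 21*d^3 + 36*d^2 + 18*d - 36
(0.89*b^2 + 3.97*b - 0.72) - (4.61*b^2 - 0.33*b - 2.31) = -3.72*b^2 + 4.3*b + 1.59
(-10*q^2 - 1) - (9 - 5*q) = -10*q^2 + 5*q - 10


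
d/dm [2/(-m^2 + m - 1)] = 2*(2*m - 1)/(m^2 - m + 1)^2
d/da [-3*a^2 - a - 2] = -6*a - 1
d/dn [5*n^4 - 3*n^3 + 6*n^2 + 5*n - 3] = 20*n^3 - 9*n^2 + 12*n + 5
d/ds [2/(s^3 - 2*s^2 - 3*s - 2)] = 2*(-3*s^2 + 4*s + 3)/(-s^3 + 2*s^2 + 3*s + 2)^2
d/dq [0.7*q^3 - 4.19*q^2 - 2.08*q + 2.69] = 2.1*q^2 - 8.38*q - 2.08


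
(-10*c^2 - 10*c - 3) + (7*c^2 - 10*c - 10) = -3*c^2 - 20*c - 13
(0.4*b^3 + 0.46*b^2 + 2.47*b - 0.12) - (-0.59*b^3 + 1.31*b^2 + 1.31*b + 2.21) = 0.99*b^3 - 0.85*b^2 + 1.16*b - 2.33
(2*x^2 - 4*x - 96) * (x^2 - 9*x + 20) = 2*x^4 - 22*x^3 - 20*x^2 + 784*x - 1920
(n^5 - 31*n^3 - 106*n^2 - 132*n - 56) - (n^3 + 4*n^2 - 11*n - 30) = n^5 - 32*n^3 - 110*n^2 - 121*n - 26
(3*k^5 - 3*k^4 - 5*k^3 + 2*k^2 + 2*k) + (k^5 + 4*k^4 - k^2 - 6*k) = 4*k^5 + k^4 - 5*k^3 + k^2 - 4*k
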